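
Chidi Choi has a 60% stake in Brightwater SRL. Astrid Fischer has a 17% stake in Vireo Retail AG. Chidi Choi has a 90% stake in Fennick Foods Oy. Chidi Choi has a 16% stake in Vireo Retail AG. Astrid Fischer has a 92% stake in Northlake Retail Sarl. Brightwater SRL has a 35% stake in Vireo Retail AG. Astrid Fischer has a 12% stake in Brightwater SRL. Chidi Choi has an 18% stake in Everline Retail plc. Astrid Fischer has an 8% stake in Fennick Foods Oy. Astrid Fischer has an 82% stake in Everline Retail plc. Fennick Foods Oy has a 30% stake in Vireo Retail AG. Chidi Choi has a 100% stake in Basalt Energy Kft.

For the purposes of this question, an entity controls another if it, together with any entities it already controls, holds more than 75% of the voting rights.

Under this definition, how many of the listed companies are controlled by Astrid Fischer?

2

Astrid holds 82% of Everline, so Astrid controls Everline.
Astrid holds 92% of Northlake, so Astrid controls Northlake.
No other company's threshold is met.
Astrid controls 2 companies.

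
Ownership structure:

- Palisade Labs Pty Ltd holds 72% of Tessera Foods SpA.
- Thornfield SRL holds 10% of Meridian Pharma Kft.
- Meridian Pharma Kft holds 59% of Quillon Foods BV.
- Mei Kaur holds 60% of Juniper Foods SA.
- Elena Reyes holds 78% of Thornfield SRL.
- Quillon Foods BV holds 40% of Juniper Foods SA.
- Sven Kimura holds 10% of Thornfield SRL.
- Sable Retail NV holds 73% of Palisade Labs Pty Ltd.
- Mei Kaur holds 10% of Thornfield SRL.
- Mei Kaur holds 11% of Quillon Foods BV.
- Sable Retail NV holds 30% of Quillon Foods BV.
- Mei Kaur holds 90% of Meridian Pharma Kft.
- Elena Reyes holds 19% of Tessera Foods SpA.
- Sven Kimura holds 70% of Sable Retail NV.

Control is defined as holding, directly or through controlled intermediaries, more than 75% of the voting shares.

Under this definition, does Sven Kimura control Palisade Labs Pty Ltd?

Sven's largest direct stake is 70% in Sable, which does not meet the threshold, so Sven controls no company.
Neither Sven nor any entity Sven controls holds any voting interest in Palisade.
So Sven does not control Palisade.

No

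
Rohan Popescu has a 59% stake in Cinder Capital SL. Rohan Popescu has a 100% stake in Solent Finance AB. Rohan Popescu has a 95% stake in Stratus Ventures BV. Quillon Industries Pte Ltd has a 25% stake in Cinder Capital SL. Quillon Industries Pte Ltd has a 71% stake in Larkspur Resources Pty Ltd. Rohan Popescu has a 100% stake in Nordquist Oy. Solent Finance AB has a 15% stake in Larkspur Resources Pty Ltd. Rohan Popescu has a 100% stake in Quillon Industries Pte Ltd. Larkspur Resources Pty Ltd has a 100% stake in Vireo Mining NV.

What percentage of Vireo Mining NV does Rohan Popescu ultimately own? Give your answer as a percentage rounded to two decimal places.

Rohan reaches Vireo along 2 paths.
Via Solent → Larkspur: 100% × 15% × 100% = 15%.
Via Quillon → Larkspur: 100% × 71% × 100% = 71%.
Total: 15% + 71% = 86%.
Rounded: 86.00%.

86.00%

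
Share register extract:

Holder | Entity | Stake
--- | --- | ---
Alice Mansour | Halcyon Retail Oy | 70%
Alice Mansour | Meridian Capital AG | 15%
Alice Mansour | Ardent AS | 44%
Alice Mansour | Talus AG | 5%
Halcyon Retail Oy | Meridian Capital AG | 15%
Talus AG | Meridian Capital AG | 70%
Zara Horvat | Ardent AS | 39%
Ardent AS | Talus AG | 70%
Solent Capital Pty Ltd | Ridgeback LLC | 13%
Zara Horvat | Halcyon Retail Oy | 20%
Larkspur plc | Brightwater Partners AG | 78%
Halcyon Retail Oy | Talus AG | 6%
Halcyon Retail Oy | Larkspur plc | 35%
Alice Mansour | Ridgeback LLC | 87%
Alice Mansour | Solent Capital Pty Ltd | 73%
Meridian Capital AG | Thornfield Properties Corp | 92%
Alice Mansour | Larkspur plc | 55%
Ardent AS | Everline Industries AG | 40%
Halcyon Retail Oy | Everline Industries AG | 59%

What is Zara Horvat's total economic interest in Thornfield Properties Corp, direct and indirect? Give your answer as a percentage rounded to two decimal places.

21.11%

Zara reaches Thornfield along 3 paths.
Via Halcyon → Meridian: 20% × 15% × 92% = 2.76%.
Via Ardent → Talus → Meridian: 39% × 70% × 70% × 92% = 17.5812%.
Via Halcyon → Talus → Meridian: 20% × 6% × 70% × 92% = 0.7728%.
Total: 2.76% + 17.5812% + 0.7728% = 21.114%.
Rounded: 21.11%.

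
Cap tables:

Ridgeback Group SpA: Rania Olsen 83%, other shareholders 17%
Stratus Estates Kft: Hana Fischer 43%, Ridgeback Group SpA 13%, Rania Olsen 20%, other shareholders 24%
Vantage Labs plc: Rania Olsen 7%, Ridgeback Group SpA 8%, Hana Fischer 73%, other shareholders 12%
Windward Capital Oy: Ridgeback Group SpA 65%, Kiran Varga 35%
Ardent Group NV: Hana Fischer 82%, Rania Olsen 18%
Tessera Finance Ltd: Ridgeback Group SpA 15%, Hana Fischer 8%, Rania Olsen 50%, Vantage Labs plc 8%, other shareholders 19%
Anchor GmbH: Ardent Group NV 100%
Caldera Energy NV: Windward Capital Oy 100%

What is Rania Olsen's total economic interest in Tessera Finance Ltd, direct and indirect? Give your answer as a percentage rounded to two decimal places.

63.54%

Rania reaches Tessera along 4 paths.
Via Ridgeback: 83% × 15% = 12.45%.
Direct stake: 50% = 50%.
Via Vantage: 7% × 8% = 0.56%.
Via Ridgeback → Vantage: 83% × 8% × 8% = 0.5312%.
Total: 12.45% + 50% + 0.56% + 0.5312% = 63.5412%.
Rounded: 63.54%.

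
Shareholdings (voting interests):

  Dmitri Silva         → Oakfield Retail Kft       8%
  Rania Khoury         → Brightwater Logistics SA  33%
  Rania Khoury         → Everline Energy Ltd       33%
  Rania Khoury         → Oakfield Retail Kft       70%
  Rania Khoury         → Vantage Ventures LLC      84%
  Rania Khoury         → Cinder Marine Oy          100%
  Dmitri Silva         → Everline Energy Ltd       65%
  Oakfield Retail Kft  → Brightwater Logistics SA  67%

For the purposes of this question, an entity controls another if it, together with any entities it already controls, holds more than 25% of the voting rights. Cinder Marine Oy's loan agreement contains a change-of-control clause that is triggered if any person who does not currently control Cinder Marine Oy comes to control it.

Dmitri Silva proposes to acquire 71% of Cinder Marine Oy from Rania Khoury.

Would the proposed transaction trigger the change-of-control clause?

Yes

The purchase adds only to Dmitri's holdings (Rania's stake shrinks), so Dmitri is the only person who could newly come to control Cinder.
Dmitri holds 65% of Everline, so Dmitri controls Everline.
Neither Dmitri nor any entity Dmitri controls holds any voting interest in Cinder.
So before the transaction, Dmitri does not control Cinder.
After the purchase, Dmitri holds 71% of Cinder directly, and Rania's stake falls to 29%.
Dmitri holds 71% of Cinder, so Dmitri controls Cinder.
Dmitri did not control Cinder before and does after, so the clause is triggered.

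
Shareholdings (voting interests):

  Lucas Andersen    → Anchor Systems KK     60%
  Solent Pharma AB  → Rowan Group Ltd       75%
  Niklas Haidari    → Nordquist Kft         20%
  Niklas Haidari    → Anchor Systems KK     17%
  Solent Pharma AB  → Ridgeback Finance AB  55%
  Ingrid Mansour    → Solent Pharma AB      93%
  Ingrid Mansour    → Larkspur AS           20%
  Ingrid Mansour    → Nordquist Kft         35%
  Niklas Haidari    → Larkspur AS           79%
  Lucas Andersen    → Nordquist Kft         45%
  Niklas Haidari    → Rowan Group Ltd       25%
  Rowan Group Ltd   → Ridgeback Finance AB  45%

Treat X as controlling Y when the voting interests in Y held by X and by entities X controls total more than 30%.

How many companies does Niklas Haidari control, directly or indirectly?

1

Niklas holds 79% of Larkspur, so Niklas controls Larkspur.
No other company's threshold is met.
Niklas controls 1 company.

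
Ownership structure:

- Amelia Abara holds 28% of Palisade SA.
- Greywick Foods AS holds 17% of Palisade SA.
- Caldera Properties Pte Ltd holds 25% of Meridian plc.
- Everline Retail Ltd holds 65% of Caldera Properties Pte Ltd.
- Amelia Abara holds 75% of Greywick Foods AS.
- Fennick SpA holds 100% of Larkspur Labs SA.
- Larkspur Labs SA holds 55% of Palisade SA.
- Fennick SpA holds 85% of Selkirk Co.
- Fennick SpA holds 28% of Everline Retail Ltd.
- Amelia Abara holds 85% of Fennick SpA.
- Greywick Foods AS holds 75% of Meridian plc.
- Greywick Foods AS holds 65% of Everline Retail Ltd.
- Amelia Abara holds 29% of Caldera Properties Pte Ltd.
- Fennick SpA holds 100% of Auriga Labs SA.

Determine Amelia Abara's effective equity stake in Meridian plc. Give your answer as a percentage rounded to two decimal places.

75.29%

Amelia reaches Meridian along 4 paths.
Via Fennick → Everline → Caldera: 85% × 28% × 65% × 25% = 3.8675%.
Via Greywick → Everline → Caldera: 75% × 65% × 65% × 25% = 7.921875%.
Via Caldera: 29% × 25% = 7.25%.
Via Greywick: 75% × 75% = 56.25%.
Total: 3.8675% + 7.921875% + 7.25% + 56.25% = 75.289375%.
Rounded: 75.29%.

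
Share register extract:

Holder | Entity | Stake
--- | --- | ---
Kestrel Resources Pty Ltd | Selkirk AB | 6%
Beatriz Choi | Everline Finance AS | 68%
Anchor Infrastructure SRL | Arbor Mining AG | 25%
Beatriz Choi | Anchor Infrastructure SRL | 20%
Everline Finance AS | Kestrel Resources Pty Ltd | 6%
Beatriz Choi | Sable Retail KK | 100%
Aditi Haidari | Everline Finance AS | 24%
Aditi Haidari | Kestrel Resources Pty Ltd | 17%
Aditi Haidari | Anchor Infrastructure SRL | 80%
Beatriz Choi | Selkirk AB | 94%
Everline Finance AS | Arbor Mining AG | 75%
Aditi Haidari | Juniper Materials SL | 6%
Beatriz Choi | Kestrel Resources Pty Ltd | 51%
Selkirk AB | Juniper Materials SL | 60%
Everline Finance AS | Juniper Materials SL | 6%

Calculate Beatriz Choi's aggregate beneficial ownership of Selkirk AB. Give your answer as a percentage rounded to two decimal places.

Beatriz reaches Selkirk along 3 paths.
Direct stake: 94% = 94%.
Via Kestrel: 51% × 6% = 3.06%.
Via Everline → Kestrel: 68% × 6% × 6% = 0.2448%.
Total: 94% + 3.06% + 0.2448% = 97.3048%.
Rounded: 97.30%.

97.30%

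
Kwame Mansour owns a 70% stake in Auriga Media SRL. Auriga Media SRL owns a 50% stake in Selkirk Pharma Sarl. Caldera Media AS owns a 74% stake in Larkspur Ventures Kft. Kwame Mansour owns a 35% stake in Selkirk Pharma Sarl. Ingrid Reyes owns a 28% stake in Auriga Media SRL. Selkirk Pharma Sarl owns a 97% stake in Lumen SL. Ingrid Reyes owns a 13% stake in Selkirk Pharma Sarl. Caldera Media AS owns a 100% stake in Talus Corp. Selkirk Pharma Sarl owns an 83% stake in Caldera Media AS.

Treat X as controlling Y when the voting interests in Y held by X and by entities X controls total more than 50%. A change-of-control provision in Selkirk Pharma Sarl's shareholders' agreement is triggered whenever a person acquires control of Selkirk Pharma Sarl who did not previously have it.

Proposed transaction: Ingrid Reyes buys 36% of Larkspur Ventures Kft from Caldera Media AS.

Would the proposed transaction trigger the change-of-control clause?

The purchase adds only to Ingrid's holdings (Caldera's stake shrinks), so Ingrid is the only person who could newly come to control Selkirk.
Ingrid's largest direct stake is 28% in Auriga, which does not meet the threshold, so Ingrid controls no company.
In Selkirk, Ingrid's side holds only 13%, not > 50%.
So before the transaction, Ingrid does not control Selkirk.
After the purchase, Ingrid holds 36% of Larkspur directly, and Caldera's stake falls to 38%.
Ingrid's side now holds 36% of Larkspur, not > 50%, so Ingrid still does not control Larkspur.
After the transaction, Ingrid's side holds 13% of Selkirk, not > 50%, so Ingrid still does not control Selkirk.
No new person acquires control, so the clause is not triggered.

No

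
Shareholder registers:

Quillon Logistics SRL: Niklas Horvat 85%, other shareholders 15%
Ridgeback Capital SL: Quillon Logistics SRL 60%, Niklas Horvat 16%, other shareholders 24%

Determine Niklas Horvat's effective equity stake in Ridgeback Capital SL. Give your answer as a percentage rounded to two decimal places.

67.00%

Niklas reaches Ridgeback along 2 paths.
Via Quillon: 85% × 60% = 51%.
Direct stake: 16% = 16%.
Total: 51% + 16% = 67%.
Rounded: 67.00%.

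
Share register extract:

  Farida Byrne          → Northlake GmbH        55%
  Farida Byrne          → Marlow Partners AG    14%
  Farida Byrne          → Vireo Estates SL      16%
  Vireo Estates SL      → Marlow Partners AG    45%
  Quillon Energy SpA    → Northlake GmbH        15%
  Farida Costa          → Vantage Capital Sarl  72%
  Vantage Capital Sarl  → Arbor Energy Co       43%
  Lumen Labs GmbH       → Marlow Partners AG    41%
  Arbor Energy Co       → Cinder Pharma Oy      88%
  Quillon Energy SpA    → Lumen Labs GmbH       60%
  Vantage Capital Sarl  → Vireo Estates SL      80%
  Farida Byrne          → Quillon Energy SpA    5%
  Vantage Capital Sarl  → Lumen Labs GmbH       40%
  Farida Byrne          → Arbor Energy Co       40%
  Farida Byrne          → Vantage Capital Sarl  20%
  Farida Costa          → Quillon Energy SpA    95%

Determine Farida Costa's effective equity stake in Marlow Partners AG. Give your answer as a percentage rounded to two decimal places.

61.10%

Farida Costa reaches Marlow along 3 paths.
Via Quillon → Lumen: 95% × 60% × 41% = 23.37%.
Via Vantage → Lumen: 72% × 40% × 41% = 11.808%.
Via Vantage → Vireo: 72% × 80% × 45% = 25.92%.
Total: 23.37% + 11.808% + 25.92% = 61.098%.
Rounded: 61.10%.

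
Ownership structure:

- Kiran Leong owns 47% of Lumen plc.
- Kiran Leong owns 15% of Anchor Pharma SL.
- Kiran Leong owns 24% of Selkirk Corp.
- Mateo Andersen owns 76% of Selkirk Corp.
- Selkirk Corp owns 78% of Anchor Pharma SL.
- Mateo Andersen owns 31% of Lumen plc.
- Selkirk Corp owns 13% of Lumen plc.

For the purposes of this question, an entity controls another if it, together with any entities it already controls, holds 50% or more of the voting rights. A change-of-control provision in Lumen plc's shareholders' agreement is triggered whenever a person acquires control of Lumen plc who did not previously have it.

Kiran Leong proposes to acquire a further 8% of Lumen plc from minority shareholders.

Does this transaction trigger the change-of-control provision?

Yes

The purchase changes only Kiran's holdings, so Kiran is the only person who could newly come to control Lumen.
Kiran's largest direct stake is 47% in Lumen, which does not meet the threshold, so Kiran controls no company.
In Lumen, Kiran's side holds only 47%, not ≥ 50%.
So before the transaction, Kiran does not control Lumen.
After the purchase, Kiran's direct stake in Lumen rises to 47% + 8% = 55%.
Kiran holds 55% of Lumen, so Kiran controls Lumen.
Kiran did not control Lumen before and does after, so the clause is triggered.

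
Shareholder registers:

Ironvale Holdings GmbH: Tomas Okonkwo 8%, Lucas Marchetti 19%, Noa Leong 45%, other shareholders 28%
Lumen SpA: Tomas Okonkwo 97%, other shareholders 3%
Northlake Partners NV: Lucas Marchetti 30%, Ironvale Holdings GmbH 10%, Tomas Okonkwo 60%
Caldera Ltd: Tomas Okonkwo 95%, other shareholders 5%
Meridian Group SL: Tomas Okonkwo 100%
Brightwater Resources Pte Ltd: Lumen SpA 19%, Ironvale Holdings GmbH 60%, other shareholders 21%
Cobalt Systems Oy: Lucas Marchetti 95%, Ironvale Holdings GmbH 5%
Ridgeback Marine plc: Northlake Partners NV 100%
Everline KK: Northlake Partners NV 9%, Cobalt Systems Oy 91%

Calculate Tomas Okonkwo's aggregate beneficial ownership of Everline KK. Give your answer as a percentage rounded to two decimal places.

5.84%

Tomas reaches Everline along 3 paths.
Via Ironvale → Northlake: 8% × 10% × 9% = 0.072%.
Via Northlake: 60% × 9% = 5.4%.
Via Ironvale → Cobalt: 8% × 5% × 91% = 0.364%.
Total: 0.072% + 5.4% + 0.364% = 5.836%.
Rounded: 5.84%.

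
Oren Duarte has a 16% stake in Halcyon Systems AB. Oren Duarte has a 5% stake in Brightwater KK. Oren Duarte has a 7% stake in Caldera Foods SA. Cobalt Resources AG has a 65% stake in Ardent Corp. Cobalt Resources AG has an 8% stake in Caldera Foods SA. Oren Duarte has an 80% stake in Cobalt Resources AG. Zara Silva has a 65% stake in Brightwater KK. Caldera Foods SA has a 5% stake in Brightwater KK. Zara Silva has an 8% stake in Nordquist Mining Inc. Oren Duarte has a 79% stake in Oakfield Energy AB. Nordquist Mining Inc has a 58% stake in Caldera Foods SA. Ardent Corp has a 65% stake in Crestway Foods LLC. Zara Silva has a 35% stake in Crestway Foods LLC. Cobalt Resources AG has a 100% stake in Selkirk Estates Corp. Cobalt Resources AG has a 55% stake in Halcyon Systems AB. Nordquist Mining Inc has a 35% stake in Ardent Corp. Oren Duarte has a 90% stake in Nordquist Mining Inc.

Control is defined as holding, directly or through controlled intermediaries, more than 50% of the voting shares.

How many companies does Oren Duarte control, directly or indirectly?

8

Oren holds 79% of Oakfield, so Oren controls Oakfield.
Oren holds 90% of Nordquist, so Oren controls Nordquist.
Oren holds 80% of Cobalt, so Oren controls Cobalt.
Nordquist and Cobalt together hold 35% + 65% = 100% of Ardent, so Oren controls Ardent.
Cobalt and Oren together hold 55% + 16% = 71% of Halcyon, so Oren controls Halcyon.
Nordquist and Oren and Cobalt together hold 58% + 7% + 8% = 73% of Caldera, so Oren controls Caldera.
Ardent holds 65% of Crestway, so Oren controls Crestway.
Cobalt holds 100% of Selkirk, so Oren controls Selkirk.
No other company's threshold is met.
Oren controls 8 companies.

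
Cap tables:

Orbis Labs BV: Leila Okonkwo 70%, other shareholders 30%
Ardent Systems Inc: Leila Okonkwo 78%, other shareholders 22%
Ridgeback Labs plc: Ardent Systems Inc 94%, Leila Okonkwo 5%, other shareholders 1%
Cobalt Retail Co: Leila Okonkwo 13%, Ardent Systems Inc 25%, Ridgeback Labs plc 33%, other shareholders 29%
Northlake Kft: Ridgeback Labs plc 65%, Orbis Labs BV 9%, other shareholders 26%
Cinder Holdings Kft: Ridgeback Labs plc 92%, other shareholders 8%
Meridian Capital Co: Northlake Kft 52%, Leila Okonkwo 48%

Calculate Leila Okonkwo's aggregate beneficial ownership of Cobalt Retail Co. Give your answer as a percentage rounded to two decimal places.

Leila reaches Cobalt along 4 paths.
Direct stake: 13% = 13%.
Via Ardent: 78% × 25% = 19.5%.
Via Ardent → Ridgeback: 78% × 94% × 33% = 24.1956%.
Via Ridgeback: 5% × 33% = 1.65%.
Total: 13% + 19.5% + 24.1956% + 1.65% = 58.3456%.
Rounded: 58.35%.

58.35%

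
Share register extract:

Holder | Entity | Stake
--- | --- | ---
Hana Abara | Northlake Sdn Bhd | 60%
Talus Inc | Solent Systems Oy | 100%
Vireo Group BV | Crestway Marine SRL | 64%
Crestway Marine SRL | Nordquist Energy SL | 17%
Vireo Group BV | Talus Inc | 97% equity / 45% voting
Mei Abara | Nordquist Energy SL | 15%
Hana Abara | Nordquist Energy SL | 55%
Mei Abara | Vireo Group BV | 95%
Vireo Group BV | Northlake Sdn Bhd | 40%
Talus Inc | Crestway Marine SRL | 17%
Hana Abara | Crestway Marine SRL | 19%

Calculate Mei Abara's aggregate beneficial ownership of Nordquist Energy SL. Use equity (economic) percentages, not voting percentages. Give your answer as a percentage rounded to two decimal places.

28.00%

Mei reaches Nordquist along 3 paths.
Direct stake: 15% = 15%.
Via Vireo → Crestway: 95% × 64% × 17% = 10.336%.
Via Vireo → Talus → Crestway: 95% × 97% × 17% × 17% = 2.663135%.
Total: 15% + 10.336% + 2.663135% = 27.999135%.
Rounded: 28.00%.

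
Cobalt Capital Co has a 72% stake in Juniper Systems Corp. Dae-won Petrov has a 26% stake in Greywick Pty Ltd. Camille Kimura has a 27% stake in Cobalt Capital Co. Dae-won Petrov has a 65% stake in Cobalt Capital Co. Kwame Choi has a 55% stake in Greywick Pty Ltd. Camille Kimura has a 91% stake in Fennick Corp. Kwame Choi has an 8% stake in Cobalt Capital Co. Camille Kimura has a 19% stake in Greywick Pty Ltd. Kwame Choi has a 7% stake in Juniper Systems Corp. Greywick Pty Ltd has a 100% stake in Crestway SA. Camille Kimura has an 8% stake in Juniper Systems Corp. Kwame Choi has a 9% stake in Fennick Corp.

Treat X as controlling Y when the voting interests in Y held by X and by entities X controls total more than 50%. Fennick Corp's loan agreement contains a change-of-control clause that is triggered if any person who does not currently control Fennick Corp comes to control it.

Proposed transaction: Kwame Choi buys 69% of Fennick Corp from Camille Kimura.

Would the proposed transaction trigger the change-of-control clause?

Yes

The purchase adds only to Kwame's holdings (Camille's stake shrinks), so Kwame is the only person who could newly come to control Fennick.
Kwame holds 55% of Greywick, so Kwame controls Greywick.
Greywick holds 100% of Crestway, so Kwame controls Crestway.
In Fennick, Kwame's side holds only 9%, not > 50%.
So before the transaction, Kwame does not control Fennick.
After the purchase, Kwame's direct stake in Fennick rises to 9% + 69% = 78%, and Camille's stake falls to 22%.
Kwame holds 78% of Fennick, so Kwame controls Fennick.
Kwame did not control Fennick before and does after, so the clause is triggered.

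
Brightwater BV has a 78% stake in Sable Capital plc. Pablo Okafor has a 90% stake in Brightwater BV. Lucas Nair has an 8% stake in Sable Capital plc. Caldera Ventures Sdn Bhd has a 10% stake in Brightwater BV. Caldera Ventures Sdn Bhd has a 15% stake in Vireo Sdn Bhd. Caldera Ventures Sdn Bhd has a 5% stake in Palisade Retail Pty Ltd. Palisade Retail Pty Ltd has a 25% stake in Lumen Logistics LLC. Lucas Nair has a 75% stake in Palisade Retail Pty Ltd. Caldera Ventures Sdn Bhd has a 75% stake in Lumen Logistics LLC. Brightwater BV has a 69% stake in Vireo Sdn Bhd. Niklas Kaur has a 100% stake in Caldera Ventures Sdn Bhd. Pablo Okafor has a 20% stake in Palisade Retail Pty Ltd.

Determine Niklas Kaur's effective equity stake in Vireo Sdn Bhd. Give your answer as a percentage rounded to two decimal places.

21.90%

Niklas reaches Vireo along 2 paths.
Via Caldera: 100% × 15% = 15%.
Via Caldera → Brightwater: 100% × 10% × 69% = 6.9%.
Total: 15% + 6.9% = 21.9%.
Rounded: 21.90%.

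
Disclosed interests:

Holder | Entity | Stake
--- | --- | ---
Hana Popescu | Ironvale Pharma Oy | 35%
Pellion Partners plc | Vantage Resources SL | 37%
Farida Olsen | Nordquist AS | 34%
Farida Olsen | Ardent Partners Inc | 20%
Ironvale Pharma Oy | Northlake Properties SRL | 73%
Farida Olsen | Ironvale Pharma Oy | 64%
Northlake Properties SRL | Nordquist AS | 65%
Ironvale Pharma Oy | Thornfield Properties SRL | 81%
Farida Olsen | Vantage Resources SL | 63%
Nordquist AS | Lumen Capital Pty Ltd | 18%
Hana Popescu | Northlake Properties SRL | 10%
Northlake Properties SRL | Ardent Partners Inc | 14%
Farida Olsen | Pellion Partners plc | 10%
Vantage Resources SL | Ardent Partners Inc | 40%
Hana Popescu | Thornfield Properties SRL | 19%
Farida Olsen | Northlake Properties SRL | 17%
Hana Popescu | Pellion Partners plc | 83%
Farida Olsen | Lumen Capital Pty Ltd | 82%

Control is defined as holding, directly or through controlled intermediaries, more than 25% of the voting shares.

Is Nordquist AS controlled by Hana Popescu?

Hana holds 35% of Ironvale, so Hana controls Ironvale.
Hana and Ironvale together hold 10% + 73% = 83% of Northlake, so Hana controls Northlake.
Northlake holds 65% of Nordquist, so Hana controls Nordquist.

Yes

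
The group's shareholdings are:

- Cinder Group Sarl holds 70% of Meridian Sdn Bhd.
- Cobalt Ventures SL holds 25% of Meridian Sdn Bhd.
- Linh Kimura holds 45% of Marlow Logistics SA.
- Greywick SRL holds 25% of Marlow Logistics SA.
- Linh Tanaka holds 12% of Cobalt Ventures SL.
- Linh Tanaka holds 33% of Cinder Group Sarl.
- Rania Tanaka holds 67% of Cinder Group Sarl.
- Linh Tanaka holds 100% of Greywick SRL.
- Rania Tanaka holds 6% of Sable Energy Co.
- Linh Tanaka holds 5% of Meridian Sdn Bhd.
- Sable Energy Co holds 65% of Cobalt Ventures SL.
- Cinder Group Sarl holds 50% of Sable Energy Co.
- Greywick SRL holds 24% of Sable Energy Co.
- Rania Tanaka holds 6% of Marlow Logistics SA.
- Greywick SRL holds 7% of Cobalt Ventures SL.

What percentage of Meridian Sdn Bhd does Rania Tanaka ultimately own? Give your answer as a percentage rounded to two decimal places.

Rania reaches Meridian along 3 paths.
Via Cinder → Sable → Cobalt: 67% × 50% × 65% × 25% = 5.44375%.
Via Sable → Cobalt: 6% × 65% × 25% = 0.975%.
Via Cinder: 67% × 70% = 46.9%.
Total: 5.44375% + 0.975% + 46.9% = 53.31875%.
Rounded: 53.32%.

53.32%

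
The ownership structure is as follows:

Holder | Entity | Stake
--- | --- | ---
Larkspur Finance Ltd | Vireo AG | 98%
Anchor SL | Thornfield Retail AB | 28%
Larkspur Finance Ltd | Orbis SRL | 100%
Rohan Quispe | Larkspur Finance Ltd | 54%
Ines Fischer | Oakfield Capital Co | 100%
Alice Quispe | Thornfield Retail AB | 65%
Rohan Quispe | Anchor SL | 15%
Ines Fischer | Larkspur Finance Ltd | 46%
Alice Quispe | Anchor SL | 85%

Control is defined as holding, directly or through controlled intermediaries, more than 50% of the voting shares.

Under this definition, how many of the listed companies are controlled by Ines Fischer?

Ines holds 100% of Oakfield, so Ines controls Oakfield.
No other company's threshold is met.
Ines controls 1 company.

1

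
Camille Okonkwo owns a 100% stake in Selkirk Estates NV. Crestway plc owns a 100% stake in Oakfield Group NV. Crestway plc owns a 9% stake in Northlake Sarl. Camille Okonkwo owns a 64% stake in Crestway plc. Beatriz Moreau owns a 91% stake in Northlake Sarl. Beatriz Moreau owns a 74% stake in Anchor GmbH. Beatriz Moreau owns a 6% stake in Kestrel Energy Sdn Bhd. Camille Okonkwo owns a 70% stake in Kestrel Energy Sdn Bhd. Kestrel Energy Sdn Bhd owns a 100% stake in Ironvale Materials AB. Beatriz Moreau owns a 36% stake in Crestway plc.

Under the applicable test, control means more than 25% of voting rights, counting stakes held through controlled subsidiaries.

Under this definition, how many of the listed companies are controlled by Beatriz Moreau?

4

Beatriz holds 74% of Anchor, so Beatriz controls Anchor.
Beatriz holds 36% of Crestway, so Beatriz controls Crestway.
Crestway holds 100% of Oakfield, so Beatriz controls Oakfield.
Crestway and Beatriz together hold 9% + 91% = 100% of Northlake, so Beatriz controls Northlake.
No other company's threshold is met.
Beatriz controls 4 companies.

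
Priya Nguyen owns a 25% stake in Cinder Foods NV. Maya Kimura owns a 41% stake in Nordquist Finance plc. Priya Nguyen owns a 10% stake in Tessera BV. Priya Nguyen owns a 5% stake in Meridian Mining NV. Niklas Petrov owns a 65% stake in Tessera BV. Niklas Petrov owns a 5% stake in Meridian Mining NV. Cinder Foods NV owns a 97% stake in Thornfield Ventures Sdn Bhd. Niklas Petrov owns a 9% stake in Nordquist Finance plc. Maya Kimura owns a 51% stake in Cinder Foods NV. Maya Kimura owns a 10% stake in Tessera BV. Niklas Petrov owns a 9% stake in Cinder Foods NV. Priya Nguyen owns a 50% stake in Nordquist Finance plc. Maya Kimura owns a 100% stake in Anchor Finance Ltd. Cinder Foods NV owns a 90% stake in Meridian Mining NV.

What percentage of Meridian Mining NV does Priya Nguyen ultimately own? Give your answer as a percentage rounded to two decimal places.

Priya reaches Meridian along 2 paths.
Via Cinder: 25% × 90% = 22.5%.
Direct stake: 5% = 5%.
Total: 22.5% + 5% = 27.5%.
Rounded: 27.50%.

27.50%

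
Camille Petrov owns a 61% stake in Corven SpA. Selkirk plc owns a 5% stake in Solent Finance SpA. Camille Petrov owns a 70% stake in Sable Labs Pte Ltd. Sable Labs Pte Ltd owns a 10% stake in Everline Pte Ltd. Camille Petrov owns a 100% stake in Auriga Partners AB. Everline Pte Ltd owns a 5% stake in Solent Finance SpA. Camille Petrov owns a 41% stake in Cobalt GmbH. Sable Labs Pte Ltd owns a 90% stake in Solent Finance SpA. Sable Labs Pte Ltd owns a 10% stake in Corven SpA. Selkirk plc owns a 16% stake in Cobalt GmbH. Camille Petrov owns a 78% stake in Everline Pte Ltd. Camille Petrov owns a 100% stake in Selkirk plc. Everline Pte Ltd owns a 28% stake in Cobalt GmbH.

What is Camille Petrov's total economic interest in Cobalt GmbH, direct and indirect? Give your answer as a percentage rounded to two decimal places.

Camille reaches Cobalt along 4 paths.
Direct stake: 41% = 41%.
Via Sable → Everline: 70% × 10% × 28% = 1.96%.
Via Everline: 78% × 28% = 21.84%.
Via Selkirk: 100% × 16% = 16%.
Total: 41% + 1.96% + 21.84% + 16% = 80.8%.
Rounded: 80.80%.

80.80%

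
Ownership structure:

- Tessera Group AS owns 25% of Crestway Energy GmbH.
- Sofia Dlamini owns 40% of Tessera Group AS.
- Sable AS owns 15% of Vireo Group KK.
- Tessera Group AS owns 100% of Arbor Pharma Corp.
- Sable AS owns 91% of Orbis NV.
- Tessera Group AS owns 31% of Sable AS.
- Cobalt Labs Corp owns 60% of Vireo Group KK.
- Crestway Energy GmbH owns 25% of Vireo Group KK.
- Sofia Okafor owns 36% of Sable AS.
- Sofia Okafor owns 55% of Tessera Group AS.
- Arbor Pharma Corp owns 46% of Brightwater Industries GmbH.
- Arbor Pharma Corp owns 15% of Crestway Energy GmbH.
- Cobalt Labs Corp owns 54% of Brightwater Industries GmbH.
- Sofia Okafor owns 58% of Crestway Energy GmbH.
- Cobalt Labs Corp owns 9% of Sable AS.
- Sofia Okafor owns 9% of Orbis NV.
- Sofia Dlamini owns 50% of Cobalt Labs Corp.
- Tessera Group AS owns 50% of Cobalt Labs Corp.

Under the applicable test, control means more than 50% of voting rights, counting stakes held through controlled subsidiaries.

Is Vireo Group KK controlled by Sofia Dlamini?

Sofia Dlamini's largest direct stake is 50% in Cobalt, which does not meet the threshold, so Sofia Dlamini controls no company.
Neither Sofia Dlamini nor any entity Sofia Dlamini controls holds any voting interest in Vireo.
So Sofia Dlamini does not control Vireo.

No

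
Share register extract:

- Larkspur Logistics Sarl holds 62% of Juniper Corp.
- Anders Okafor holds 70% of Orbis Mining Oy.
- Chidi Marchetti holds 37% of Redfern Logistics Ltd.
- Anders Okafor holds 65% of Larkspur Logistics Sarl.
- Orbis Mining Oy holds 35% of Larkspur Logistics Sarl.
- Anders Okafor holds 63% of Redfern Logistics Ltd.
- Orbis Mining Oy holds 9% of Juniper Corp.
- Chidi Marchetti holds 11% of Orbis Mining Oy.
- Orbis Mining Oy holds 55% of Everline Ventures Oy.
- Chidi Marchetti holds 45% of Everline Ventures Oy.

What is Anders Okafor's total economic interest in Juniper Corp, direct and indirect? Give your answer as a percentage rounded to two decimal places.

61.79%

Anders reaches Juniper along 3 paths.
Via Orbis: 70% × 9% = 6.3%.
Via Orbis → Larkspur: 70% × 35% × 62% = 15.19%.
Via Larkspur: 65% × 62% = 40.3%.
Total: 6.3% + 15.19% + 40.3% = 61.79%.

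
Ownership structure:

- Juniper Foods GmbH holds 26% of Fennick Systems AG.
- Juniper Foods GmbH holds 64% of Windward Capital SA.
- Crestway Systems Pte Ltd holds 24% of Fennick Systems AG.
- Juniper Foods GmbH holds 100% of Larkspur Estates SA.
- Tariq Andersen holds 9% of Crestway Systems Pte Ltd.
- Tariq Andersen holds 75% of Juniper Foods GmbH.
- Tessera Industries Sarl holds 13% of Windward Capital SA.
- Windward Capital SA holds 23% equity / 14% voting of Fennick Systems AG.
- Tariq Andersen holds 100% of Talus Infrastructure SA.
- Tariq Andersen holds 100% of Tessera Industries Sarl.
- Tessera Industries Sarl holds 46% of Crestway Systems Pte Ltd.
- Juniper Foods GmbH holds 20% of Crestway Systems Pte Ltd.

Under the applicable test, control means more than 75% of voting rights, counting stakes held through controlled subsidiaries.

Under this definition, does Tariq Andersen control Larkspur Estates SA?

Tariq holds 100% of Tessera, so Tariq controls Tessera.
Tariq holds 100% of Talus, so Tariq controls Talus.
Neither Tariq nor any entity Tariq controls holds any voting interest in Larkspur.
So Tariq does not control Larkspur.

No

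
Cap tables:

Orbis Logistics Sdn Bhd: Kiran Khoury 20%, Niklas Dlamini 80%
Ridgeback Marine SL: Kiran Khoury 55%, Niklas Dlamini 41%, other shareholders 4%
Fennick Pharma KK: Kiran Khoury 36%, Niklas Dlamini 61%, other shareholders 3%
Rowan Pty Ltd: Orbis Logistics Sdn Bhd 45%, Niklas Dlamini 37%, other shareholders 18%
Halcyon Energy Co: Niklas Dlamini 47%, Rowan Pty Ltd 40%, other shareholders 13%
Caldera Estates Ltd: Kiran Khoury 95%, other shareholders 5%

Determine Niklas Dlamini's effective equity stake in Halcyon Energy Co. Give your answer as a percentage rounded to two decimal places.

Niklas reaches Halcyon along 3 paths.
Direct stake: 47% = 47%.
Via Orbis → Rowan: 80% × 45% × 40% = 14.4%.
Via Rowan: 37% × 40% = 14.8%.
Total: 47% + 14.4% + 14.8% = 76.2%.
Rounded: 76.20%.

76.20%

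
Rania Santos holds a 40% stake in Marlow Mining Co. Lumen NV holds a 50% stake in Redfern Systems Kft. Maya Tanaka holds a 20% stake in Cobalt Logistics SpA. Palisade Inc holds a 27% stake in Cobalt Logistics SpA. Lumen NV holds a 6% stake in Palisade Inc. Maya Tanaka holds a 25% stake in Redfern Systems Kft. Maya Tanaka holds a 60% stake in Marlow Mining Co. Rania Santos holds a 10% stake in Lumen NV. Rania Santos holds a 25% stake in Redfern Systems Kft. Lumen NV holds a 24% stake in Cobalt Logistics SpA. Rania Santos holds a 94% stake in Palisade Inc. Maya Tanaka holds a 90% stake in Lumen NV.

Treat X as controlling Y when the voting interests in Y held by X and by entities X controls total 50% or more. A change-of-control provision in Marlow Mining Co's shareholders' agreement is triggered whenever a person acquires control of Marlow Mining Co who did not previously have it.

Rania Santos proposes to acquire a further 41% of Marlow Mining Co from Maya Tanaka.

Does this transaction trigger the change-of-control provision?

The purchase adds only to Rania's holdings (Maya's stake shrinks), so Rania is the only person who could newly come to control Marlow.
Rania holds 94% of Palisade, so Rania controls Palisade.
In Marlow, Rania's side holds only 40%, not ≥ 50%.
So before the transaction, Rania does not control Marlow.
After the purchase, Rania's direct stake in Marlow rises to 40% + 41% = 81%, and Maya's stake falls to 19%.
Rania holds 81% of Marlow, so Rania controls Marlow.
Rania did not control Marlow before and does after, so the clause is triggered.

Yes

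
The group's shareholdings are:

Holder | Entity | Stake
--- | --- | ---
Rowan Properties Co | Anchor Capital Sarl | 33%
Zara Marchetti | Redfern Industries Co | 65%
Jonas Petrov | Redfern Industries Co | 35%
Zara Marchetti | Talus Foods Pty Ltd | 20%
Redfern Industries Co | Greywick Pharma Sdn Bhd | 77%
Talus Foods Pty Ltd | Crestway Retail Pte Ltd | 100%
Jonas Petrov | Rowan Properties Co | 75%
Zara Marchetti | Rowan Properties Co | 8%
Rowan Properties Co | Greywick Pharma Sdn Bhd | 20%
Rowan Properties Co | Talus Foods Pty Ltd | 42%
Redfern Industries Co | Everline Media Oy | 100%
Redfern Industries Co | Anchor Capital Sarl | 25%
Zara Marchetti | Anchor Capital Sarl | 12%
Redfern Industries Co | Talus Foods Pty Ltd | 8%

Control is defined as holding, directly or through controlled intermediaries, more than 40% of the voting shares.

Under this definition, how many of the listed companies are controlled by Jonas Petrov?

3

Jonas holds 75% of Rowan, so Jonas controls Rowan.
Rowan holds 42% of Talus, so Jonas controls Talus.
Talus holds 100% of Crestway, so Jonas controls Crestway.
No other company's threshold is met.
Jonas controls 3 companies.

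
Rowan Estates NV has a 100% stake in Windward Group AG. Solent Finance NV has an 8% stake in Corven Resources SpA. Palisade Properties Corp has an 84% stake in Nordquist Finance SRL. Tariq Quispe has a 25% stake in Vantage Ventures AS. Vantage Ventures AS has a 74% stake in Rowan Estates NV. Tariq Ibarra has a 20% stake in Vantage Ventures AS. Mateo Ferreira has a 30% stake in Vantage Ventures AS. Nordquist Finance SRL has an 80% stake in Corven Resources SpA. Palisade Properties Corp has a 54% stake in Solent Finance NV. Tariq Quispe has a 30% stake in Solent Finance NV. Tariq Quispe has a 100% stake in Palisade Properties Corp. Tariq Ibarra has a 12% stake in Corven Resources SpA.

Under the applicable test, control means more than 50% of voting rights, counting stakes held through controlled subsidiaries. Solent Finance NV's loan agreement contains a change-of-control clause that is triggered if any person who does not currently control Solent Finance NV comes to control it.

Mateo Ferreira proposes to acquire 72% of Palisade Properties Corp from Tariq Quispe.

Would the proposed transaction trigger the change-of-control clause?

Yes

The purchase adds only to Mateo's holdings (Tariq Quispe's stake shrinks), so Mateo is the only person who could newly come to control Solent.
Mateo's largest direct stake is 30% in Vantage, which does not meet the threshold, so Mateo controls no company.
Neither Mateo nor any entity Mateo controls holds any voting interest in Solent.
So before the transaction, Mateo does not control Solent.
After the purchase, Mateo holds 72% of Palisade directly, and Tariq Quispe's stake falls to 28%.
Mateo holds 72% of Palisade, so Mateo controls Palisade.
Palisade holds 54% of Solent, so Mateo controls Solent.
Mateo did not control Solent before and does after, so the clause is triggered.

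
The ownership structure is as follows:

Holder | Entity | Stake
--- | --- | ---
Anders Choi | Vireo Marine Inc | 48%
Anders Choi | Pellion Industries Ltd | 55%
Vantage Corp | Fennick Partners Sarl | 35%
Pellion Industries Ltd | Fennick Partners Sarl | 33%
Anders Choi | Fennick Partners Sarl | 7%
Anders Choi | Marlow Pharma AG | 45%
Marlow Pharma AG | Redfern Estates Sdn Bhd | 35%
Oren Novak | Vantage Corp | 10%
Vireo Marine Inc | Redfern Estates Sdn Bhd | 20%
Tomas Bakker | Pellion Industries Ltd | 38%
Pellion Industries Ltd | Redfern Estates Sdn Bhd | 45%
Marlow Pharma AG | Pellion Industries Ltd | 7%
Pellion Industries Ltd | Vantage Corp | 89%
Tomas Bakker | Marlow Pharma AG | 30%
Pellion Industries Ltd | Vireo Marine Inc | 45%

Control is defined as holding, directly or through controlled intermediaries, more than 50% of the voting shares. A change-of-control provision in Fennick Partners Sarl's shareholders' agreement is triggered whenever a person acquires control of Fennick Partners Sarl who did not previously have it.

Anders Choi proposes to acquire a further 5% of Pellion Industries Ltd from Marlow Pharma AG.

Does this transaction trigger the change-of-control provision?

No

The purchase adds only to Anders's holdings (Marlow's stake shrinks), so Anders is the only person who could newly come to control Fennick.
Anders holds 55% of Pellion, so Anders controls Pellion.
Pellion holds 89% of Vantage, so Anders controls Vantage.
Anders and Vantage and Pellion together hold 7% + 35% + 33% = 75% of Fennick, so Anders controls Fennick.
So Anders already controls Fennick before the transaction.
After the purchase, Anders's direct stake in Pellion rises to 55% + 5% = 60%, and Marlow's stake falls to 2%.
Anders controlled Fennick already, so this is not a new person acquiring control; every other person's position is unchanged or reduced.
No new person acquires control, so the clause is not triggered.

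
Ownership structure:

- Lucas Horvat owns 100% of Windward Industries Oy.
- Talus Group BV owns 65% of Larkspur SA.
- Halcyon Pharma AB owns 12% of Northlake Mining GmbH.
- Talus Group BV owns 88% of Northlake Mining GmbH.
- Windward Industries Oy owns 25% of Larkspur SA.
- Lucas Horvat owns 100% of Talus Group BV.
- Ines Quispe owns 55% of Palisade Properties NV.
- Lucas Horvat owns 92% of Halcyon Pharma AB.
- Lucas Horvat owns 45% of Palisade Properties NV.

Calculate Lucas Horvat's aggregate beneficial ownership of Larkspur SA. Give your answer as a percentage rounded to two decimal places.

90.00%

Lucas reaches Larkspur along 2 paths.
Via Talus: 100% × 65% = 65%.
Via Windward: 100% × 25% = 25%.
Total: 65% + 25% = 90%.
Rounded: 90.00%.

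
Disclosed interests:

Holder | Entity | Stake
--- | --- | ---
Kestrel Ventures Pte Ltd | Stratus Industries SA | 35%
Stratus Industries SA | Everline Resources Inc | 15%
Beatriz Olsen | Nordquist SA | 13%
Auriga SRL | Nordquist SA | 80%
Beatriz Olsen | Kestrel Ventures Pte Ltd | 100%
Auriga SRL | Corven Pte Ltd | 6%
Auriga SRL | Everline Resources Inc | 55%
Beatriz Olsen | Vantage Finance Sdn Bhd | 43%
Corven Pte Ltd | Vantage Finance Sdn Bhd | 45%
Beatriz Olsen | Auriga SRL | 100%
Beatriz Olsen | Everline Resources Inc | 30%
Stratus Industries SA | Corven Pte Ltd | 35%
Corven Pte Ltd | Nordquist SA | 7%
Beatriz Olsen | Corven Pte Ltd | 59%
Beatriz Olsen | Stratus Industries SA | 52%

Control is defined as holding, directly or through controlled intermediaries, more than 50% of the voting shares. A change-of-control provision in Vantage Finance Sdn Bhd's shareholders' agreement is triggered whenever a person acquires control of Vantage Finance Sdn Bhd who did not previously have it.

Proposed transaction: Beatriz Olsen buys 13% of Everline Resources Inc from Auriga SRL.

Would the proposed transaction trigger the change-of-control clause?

The purchase adds only to Beatriz's holdings (Auriga's stake shrinks), so Beatriz is the only person who could newly come to control Vantage.
Beatriz holds 100% of Auriga, so Beatriz controls Auriga.
Beatriz holds 100% of Kestrel, so Beatriz controls Kestrel.
Beatriz and Kestrel together hold 52% + 35% = 87% of Stratus, so Beatriz controls Stratus.
Beatriz and Stratus and Auriga together hold 59% + 35% + 6% = 100% of Corven, so Beatriz controls Corven.
Corven and Beatriz together hold 45% + 43% = 88% of Vantage, so Beatriz controls Vantage.
So Beatriz already controls Vantage before the transaction.
After the purchase, Beatriz's direct stake in Everline rises to 30% + 13% = 43%, and Auriga's stake falls to 42%.
Beatriz controlled Vantage already, so this is not a new person acquiring control; every other person's position is unchanged or reduced.
No new person acquires control, so the clause is not triggered.

No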